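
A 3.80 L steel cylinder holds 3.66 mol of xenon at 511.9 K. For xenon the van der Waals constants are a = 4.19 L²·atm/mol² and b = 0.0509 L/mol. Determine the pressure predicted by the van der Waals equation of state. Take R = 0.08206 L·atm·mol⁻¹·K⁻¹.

P = nRT/(V − nb) − a n²/V²
nRT/(V − nb) = (3.66)(0.08206)(511.9)/(3.80 − 3.66×0.0509) = 153.74/3.6137 = 42.544 atm
a n²/V² = (4.19)(3.66)²/(3.80)² = 3.8870 atm
P = 42.544 − 3.8870 = 38.66 atm

P ≈ 38.66 atm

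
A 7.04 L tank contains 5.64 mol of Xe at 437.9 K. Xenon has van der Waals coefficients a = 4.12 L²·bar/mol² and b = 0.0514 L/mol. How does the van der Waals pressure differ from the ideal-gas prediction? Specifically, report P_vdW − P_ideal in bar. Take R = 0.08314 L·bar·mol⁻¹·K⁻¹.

ΔP ≈ -1.392 bar

Ideal: P_ideal = nRT/V = (5.64)(0.08314)(437.9)/7.04 = 29.1670 bar
vdW: P = nRT/(V − nb) − a n²/V² = 205.336/6.75010 − 131.056/49.5616 = 30.4197 − 2.64431 = 27.7754 bar
ΔP = 27.7754 − 29.1670 = -1.392 bar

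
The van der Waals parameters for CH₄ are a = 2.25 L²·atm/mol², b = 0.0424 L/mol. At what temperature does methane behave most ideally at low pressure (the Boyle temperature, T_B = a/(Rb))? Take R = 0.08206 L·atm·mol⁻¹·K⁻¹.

T_B ≈ 646.7 K

For a van der Waals gas the second virial coefficient B₂ = b − a/(RT) vanishes at T_B = a/(Rb).
T_B = 2.25/(0.08206×0.0424) = 2.25/0.0034793 = 646.7 K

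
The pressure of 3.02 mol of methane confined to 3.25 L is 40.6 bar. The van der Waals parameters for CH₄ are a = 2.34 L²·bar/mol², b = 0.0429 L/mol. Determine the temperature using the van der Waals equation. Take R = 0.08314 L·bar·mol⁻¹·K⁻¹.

T = (P + a n²/V²)(V − nb)/(nR)
P + a n²/V² = 40.6 + (2.34)(3.02)²/(3.25)² = 42.621 bar
V − nb = 3.25 − (3.02)(0.0429) = 3.1204 L
T = (42.621)(3.1204)/((3.02)(0.08314)) = 529.7 K

T ≈ 529.7 K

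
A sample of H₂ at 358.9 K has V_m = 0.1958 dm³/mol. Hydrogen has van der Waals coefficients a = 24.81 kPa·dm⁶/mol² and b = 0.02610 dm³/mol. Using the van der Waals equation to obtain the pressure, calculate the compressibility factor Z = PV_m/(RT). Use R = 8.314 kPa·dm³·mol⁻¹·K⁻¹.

Z ≈ 1.111

P = RT/(V_m − b) − a/V_m² = (8.314)(358.9)/(0.1958 − 0.02610) − 24.81/(0.1958)²
  = 2983.9/0.16970 − 647.14 = 17583 − 647.14 = 16936 kPa
Z = PV_m/(RT) = (16936)(0.1958)/((8.314)(358.9)) = 3316.1/2983.9 = 1.111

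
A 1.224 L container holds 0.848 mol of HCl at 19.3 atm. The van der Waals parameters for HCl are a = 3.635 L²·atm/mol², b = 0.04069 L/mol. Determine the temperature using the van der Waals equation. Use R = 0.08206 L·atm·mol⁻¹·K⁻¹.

T ≈ 359.7 K

T = (P + a n²/V²)(V − nb)/(nR)
P + a n²/V² = 19.3 + (3.635)(0.848)²/(1.224)² = 21.045 atm
V − nb = 1.224 − (0.848)(0.04069) = 1.1895 L
T = (21.045)(1.1895)/((0.848)(0.08206)) = 359.7 K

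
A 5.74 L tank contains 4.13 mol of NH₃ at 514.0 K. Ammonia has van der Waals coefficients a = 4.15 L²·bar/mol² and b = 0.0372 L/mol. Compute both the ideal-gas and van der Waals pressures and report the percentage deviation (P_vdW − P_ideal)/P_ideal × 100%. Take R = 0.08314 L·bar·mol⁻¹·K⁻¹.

Ideal: P_ideal = nRT/V = (4.13)(0.08314)(514.0)/5.74 = 30.7476 bar
vdW: P = nRT/(V − nb) − a n²/V² = 176.491/5.58636 − 70.7861/32.9476 = 31.5932 − 2.14844 = 29.4448 bar
% deviation = (29.4448 − 30.7476)/30.7476 × 100% = -4.24%

-4.24 %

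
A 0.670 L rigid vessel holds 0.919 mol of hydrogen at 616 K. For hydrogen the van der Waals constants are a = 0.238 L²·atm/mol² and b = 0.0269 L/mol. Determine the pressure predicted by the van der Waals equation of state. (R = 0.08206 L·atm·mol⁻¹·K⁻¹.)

P ≈ 71.54 atm

P = nRT/(V − nb) − a n²/V²
nRT/(V − nb) = (0.919)(0.08206)(616)/(0.670 − 0.919×0.0269) = 46.454/0.64528 = 71.990 atm
a n²/V² = (0.238)(0.919)²/(0.670)² = 0.44777 atm
P = 71.990 − 0.44777 = 71.54 atm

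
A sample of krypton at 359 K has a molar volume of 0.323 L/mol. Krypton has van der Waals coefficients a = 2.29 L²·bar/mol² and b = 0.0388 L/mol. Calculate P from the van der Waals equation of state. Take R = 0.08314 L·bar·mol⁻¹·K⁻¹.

P ≈ 83.07 bar

P = RT/(V_m − b) − a/V_m²
RT/(V_m − b) = (0.08314)(359)/(0.323 − 0.0388) = 29.847/0.28420 = 105.02 bar
a/V_m² = 2.29/(0.323)² = 21.950 bar
P = 105.02 − 21.950 = 83.07 bar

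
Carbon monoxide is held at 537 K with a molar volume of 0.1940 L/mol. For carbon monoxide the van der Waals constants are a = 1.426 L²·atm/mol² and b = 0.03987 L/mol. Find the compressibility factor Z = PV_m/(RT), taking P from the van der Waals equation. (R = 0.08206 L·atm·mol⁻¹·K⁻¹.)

Z ≈ 1.092

P = RT/(V_m − b) − a/V_m² = (0.08206)(537)/(0.1940 − 0.03987) − 1.426/(0.1940)²
  = 44.066/0.15413 − 37.889 = 285.90 − 37.889 = 248.01 atm
Z = PV_m/(RT) = (248.01)(0.1940)/((0.08206)(537)) = 48.114/44.066 = 1.092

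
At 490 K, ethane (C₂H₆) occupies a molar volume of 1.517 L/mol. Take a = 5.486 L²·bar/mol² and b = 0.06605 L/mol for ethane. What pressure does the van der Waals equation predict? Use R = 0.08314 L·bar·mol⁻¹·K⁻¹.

P = RT/(V_m − b) − a/V_m²
RT/(V_m − b) = (0.08314)(490)/(1.517 − 0.06605) = 40.739/1.4510 = 28.076 bar
a/V_m² = 5.486/(1.517)² = 2.3839 bar
P = 28.076 − 2.3839 = 25.69 bar

P ≈ 25.69 bar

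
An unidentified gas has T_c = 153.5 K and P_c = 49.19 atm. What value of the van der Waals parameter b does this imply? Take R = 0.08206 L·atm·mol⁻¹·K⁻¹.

From T_c = 8a/(27Rb) and P_c = a/(27b²): b = R T_c/(8 P_c).
b = (0.08206)(153.5)/(8×49.19) = 12.596/393.52 = 0.03201 L/mol

b ≈ 0.03201 L/mol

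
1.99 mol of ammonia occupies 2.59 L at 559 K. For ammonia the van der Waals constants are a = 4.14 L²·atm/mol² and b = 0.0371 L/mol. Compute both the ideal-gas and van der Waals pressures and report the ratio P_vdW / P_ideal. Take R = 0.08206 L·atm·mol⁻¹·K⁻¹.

P_vdW / P_ideal ≈ 0.9600

Ideal: P_ideal = nRT/V = (1.99)(0.08206)(559)/2.59 = 35.2449 atm
vdW: P = nRT/(V − nb) − a n²/V² = 91.2844/2.51617 − 16.3948/6.70810 = 36.2791 − 2.44403 = 33.8351 atm
Ratio = 33.8351/35.2449 = 0.9600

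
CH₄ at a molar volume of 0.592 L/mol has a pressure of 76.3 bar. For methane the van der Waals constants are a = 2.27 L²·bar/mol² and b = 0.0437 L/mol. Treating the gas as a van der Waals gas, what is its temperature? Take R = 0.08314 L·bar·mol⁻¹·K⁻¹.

T ≈ 545.9 K

T = (P + a/V_m²)(V_m − b)/R
P + a/V_m² = 76.3 + 2.27/(0.592)² = 82.777 bar
V_m − b = 0.592 − 0.0437 = 0.54830 L/mol
T = (82.777)(0.54830)/0.08314 = 545.9 K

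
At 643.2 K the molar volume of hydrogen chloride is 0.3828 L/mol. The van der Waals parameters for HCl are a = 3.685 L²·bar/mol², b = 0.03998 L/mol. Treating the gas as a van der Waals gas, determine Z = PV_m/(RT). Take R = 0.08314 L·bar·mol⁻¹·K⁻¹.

P = RT/(V_m − b) − a/V_m² = (0.08314)(643.2)/(0.3828 − 0.03998) − 3.685/(0.3828)²
  = 53.476/0.34282 − 25.147 = 155.99 − 25.147 = 130.84 bar
Z = PV_m/(RT) = (130.84)(0.3828)/((0.08314)(643.2)) = 50.086/53.476 = 0.9366

Z ≈ 0.9366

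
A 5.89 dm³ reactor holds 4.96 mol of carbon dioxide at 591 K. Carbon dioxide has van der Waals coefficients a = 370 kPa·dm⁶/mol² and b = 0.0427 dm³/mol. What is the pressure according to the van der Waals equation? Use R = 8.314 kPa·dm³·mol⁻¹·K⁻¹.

P ≈ 4030 kPa

P = nRT/(V − nb) − a n²/V²
nRT/(V − nb) = (4.96)(8.314)(591)/(5.89 − 4.96×0.0427) = 24371/5.6782 = 4292.0 kPa
a n²/V² = (370)(4.96)²/(5.89)² = 262.38 kPa
P = 4292.0 − 262.38 = 4030 kPa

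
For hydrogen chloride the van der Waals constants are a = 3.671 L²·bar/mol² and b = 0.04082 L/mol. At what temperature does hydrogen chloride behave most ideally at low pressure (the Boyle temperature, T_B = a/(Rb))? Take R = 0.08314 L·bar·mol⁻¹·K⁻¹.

T_B ≈ 1082 K

For a van der Waals gas the second virial coefficient B₂ = b − a/(RT) vanishes at T_B = a/(Rb).
T_B = 3.671/(0.08314×0.04082) = 3.671/0.0033938 = 1082 K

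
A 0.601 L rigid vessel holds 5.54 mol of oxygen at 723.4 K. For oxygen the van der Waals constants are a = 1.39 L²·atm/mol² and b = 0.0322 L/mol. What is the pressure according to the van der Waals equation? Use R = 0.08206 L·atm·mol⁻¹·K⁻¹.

P ≈ 660.1 atm

P = nRT/(V − nb) − a n²/V²
nRT/(V − nb) = (5.54)(0.08206)(723.4)/(0.601 − 5.54×0.0322) = 328.87/0.42261 = 778.19 atm
a n²/V² = (1.39)(5.54)²/(0.601)² = 118.11 atm
P = 778.19 − 118.11 = 660.1 atm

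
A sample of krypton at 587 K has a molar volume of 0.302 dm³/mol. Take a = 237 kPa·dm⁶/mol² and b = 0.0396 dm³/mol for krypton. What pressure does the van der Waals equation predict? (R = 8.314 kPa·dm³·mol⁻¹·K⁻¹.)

P = RT/(V_m − b) − a/V_m²
RT/(V_m − b) = (8.314)(587)/(0.302 − 0.0396) = 4880.3/0.26240 = 18599 kPa
a/V_m² = 237/(0.302)² = 2598.6 kPa
P = 18599 − 2598.6 = 16000 kPa

P ≈ 16000 kPa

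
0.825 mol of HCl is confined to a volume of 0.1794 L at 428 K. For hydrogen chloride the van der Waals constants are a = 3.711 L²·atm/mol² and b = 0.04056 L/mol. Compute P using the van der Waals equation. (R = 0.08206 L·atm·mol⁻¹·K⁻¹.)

P ≈ 120.1 atm

P = nRT/(V − nb) − a n²/V²
nRT/(V − nb) = (0.825)(0.08206)(428)/(0.1794 − 0.825×0.04056) = 28.975/0.14594 = 198.54 atm
a n²/V² = (3.711)(0.825)²/(0.1794)² = 78.479 atm
P = 198.54 − 78.479 = 120.1 atm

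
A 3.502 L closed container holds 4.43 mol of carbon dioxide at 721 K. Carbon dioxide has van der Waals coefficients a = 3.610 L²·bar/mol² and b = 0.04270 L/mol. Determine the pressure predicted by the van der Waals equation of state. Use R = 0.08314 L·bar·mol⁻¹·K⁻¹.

P = nRT/(V − nb) − a n²/V²
nRT/(V − nb) = (4.43)(0.08314)(721)/(3.502 − 4.43×0.04270) = 265.55/3.3128 = 80.159 bar
a n²/V² = (3.610)(4.43)²/(3.502)² = 5.7767 bar
P = 80.159 − 5.7767 = 74.38 bar

P ≈ 74.38 bar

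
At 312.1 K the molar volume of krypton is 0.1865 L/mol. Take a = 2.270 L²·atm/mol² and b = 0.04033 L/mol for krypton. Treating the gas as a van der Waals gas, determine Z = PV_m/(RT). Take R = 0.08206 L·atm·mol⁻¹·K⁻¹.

P = RT/(V_m − b) − a/V_m² = (0.08206)(312.1)/(0.1865 − 0.04033) − 2.270/(0.1865)²
  = 25.611/0.14617 − 65.263 = 175.21 − 65.263 = 109.95 atm
Z = PV_m/(RT) = (109.95)(0.1865)/((0.08206)(312.1)) = 20.506/25.611 = 0.8007

Z ≈ 0.8007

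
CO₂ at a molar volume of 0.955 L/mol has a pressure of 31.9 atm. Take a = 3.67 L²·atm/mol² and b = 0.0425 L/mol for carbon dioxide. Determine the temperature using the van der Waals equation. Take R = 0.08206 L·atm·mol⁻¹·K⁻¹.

T = (P + a/V_m²)(V_m − b)/R
P + a/V_m² = 31.9 + 3.67/(0.955)² = 35.924 atm
V_m − b = 0.955 − 0.0425 = 0.91250 L/mol
T = (35.924)(0.91250)/0.08206 = 399.5 K

T ≈ 399.5 K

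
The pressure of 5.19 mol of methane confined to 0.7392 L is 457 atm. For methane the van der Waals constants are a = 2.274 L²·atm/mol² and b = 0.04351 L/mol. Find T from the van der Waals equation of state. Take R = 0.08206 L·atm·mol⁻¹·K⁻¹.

T = (P + a n²/V²)(V − nb)/(nR)
P + a n²/V² = 457 + (2.274)(5.19)²/(0.7392)² = 569.10 atm
V − nb = 0.7392 − (5.19)(0.04351) = 0.51338 L
T = (569.10)(0.51338)/((5.19)(0.08206)) = 686.0 K

T ≈ 686.0 K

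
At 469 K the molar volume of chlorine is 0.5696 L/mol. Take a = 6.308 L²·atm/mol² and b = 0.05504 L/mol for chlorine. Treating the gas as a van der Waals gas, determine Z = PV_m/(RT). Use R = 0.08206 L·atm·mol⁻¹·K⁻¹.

Z ≈ 0.8192

P = RT/(V_m − b) − a/V_m² = (0.08206)(469)/(0.5696 − 0.05504) − 6.308/(0.5696)²
  = 38.486/0.51456 − 19.442 = 74.794 − 19.442 = 55.352 atm
Z = PV_m/(RT) = (55.352)(0.5696)/((0.08206)(469)) = 31.528/38.486 = 0.8192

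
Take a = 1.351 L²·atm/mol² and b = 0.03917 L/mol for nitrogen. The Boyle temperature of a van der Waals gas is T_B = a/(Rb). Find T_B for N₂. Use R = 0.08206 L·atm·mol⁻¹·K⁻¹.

For a van der Waals gas the second virial coefficient B₂ = b − a/(RT) vanishes at T_B = a/(Rb).
T_B = 1.351/(0.08206×0.03917) = 1.351/0.0032143 = 420.3 K

T_B ≈ 420.3 K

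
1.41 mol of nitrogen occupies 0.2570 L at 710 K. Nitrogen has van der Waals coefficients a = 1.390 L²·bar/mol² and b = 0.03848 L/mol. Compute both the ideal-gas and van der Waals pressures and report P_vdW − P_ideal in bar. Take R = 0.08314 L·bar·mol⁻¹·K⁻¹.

ΔP ≈ 44.83 bar

Ideal: P_ideal = nRT/V = (1.41)(0.08314)(710)/0.2570 = 323.858 bar
vdW: P = nRT/(V − nb) − a n²/V² = 83.2315/0.202743 − 2.76346/0.0660490 = 410.527 − 41.8395 = 368.688 bar
ΔP = 368.688 − 323.858 = 44.83 bar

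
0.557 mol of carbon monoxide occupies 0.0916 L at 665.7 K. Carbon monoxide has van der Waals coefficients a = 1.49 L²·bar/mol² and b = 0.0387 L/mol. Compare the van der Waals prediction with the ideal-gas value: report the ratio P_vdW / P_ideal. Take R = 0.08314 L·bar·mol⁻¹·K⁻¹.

P_vdW / P_ideal ≈ 1.144

Ideal: P_ideal = nRT/V = (0.557)(0.08314)(665.7)/0.0916 = 336.549 bar
vdW: P = nRT/(V − nb) − a n²/V² = 30.8279/0.0700441 − 0.462271/0.00839056 = 440.121 − 55.0942 = 385.027 bar
Ratio = 385.027/336.549 = 1.144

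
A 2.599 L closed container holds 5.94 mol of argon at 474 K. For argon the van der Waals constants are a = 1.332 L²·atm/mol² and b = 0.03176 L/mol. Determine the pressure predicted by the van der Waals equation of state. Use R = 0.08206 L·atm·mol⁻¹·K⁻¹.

P = nRT/(V − nb) − a n²/V²
nRT/(V − nb) = (5.94)(0.08206)(474)/(2.599 − 5.94×0.03176) = 231.04/2.4103 = 95.855 atm
a n²/V² = (1.332)(5.94)²/(2.599)² = 6.9577 atm
P = 95.855 − 6.9577 = 88.90 atm

P ≈ 88.90 atm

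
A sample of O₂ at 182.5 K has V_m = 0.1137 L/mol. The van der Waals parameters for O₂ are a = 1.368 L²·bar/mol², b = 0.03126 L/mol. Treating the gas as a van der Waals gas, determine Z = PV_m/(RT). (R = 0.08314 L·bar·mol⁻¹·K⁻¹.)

Z ≈ 0.5862

P = RT/(V_m − b) − a/V_m² = (0.08314)(182.5)/(0.1137 − 0.03126) − 1.368/(0.1137)²
  = 15.173/0.082440 − 105.82 = 184.05 − 105.82 = 78.23 bar
Z = PV_m/(RT) = (78.23)(0.1137)/((0.08314)(182.5)) = 8.8948/15.173 = 0.5862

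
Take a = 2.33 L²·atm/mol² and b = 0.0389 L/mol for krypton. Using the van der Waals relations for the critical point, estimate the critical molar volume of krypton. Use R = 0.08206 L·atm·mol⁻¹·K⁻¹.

For a van der Waals gas, V_m,c = 3b.
V_m,c = 3×0.0389 = 0.1167 L/mol

V_m,c ≈ 0.1167 L/mol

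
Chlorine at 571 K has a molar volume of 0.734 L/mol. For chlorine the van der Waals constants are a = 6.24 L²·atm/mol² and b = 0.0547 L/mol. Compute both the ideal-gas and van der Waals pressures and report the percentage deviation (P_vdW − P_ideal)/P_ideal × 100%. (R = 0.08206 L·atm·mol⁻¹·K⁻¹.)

Ideal: P_ideal = RT/V_m = (0.08206)(571)/0.734 = 63.8369 atm
vdW: P = RT/(V_m − b) − a/V_m² = 46.8563/0.679300 − 6.24/0.538756 = 68.9773 − 11.5822 = 57.3951 atm
% deviation = (57.3951 − 63.8369)/63.8369 × 100% = -10.09%

-10.09 %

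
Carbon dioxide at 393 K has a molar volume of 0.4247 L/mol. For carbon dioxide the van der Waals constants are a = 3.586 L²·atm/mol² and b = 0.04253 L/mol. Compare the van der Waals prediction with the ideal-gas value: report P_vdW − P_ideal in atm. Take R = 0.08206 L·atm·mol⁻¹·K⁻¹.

Ideal: P_ideal = RT/V_m = (0.08206)(393)/0.4247 = 75.9350 atm
vdW: P = RT/(V_m − b) − a/V_m² = 32.2496/0.382170 − 3.586/0.180370 = 84.3855 − 19.8814 = 64.5041 atm
ΔP = 64.5041 − 75.9350 = -11.43 atm

ΔP ≈ -11.43 atm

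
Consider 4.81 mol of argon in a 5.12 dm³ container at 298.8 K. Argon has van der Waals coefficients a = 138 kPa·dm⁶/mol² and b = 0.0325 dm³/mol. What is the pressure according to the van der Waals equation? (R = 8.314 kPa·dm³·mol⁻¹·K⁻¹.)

P = nRT/(V − nb) − a n²/V²
nRT/(V − nb) = (4.81)(8.314)(298.8)/(5.12 − 4.81×0.0325) = 11949/4.9637 = 2407.3 kPa
a n²/V² = (138)(4.81)²/(5.12)² = 121.79 kPa
P = 2407.3 − 121.79 = 2286 kPa

P ≈ 2286 kPa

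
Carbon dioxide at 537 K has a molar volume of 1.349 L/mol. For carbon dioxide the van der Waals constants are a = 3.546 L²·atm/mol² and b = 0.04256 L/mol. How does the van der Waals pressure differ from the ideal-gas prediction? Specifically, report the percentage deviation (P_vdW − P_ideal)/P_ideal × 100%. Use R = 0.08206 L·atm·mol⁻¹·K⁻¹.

-2.71 %

Ideal: P_ideal = RT/V_m = (0.08206)(537)/1.349 = 32.6658 atm
vdW: P = RT/(V_m − b) − a/V_m² = 44.0662/1.30644 − 3.546/1.81980 = 33.7300 − 1.94857 = 31.7814 atm
% deviation = (31.7814 − 32.6658)/32.6658 × 100% = -2.71%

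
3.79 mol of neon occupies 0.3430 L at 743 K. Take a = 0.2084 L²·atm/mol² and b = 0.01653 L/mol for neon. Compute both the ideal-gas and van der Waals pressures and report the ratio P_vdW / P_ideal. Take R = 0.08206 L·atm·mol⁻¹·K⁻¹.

Ideal: P_ideal = nRT/V = (3.79)(0.08206)(743)/0.3430 = 673.698 atm
vdW: P = nRT/(V − nb) − a n²/V² = 231.078/0.280351 − 2.99348/0.117649 = 824.245 − 25.4442 = 798.801 atm
Ratio = 798.801/673.698 = 1.186

P_vdW / P_ideal ≈ 1.186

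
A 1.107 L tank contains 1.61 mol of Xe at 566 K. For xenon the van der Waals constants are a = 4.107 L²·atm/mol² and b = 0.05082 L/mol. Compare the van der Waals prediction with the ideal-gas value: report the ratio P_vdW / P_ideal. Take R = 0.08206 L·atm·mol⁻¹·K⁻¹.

P_vdW / P_ideal ≈ 0.9512

Ideal: P_ideal = nRT/V = (1.61)(0.08206)(566)/1.107 = 67.5501 atm
vdW: P = nRT/(V − nb) − a n²/V² = 74.7780/1.02518 − 10.6458/1.22545 = 72.9413 − 8.68726 = 64.2540 atm
Ratio = 64.2540/67.5501 = 0.9512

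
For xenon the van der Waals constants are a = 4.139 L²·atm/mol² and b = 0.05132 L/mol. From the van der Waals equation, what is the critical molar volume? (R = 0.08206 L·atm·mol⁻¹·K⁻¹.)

V_m,c ≈ 0.1540 L/mol

For a van der Waals gas, V_m,c = 3b.
V_m,c = 3×0.05132 = 0.1540 L/mol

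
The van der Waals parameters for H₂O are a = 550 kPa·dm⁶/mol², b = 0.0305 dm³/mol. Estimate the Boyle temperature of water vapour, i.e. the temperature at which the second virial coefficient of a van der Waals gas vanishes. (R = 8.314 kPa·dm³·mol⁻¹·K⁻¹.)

T_B ≈ 2169 K

For a van der Waals gas the second virial coefficient B₂ = b − a/(RT) vanishes at T_B = a/(Rb).
T_B = 550/(8.314×0.0305) = 550/0.25358 = 2169 K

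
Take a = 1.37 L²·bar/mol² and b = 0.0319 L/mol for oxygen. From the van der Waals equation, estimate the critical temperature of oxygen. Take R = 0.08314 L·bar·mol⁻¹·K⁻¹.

T_c ≈ 153.1 K

For a van der Waals gas, T_c = 8a/(27Rb).
T_c = 8×1.37/(27×0.08314×0.0319) = 10.960/0.071608 = 153.1 K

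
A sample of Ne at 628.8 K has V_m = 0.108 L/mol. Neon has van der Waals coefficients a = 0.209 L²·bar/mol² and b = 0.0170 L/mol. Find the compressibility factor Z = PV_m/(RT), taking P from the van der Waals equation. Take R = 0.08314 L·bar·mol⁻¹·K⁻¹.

Z ≈ 1.150

P = RT/(V_m − b) − a/V_m² = (0.08314)(628.8)/(0.108 − 0.0170) − 0.209/(0.108)²
  = 52.278/0.091000 − 17.918 = 574.48 − 17.918 = 556.56 bar
Z = PV_m/(RT) = (556.56)(0.108)/((0.08314)(628.8)) = 60.108/52.278 = 1.150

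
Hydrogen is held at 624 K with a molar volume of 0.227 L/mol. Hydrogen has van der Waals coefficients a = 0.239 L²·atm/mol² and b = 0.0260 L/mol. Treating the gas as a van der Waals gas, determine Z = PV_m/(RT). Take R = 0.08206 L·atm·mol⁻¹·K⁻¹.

Z ≈ 1.109

P = RT/(V_m − b) − a/V_m² = (0.08206)(624)/(0.227 − 0.0260) − 0.239/(0.227)²
  = 51.205/0.20100 − 4.6382 = 254.75 − 4.6382 = 250.11 atm
Z = PV_m/(RT) = (250.11)(0.227)/((0.08206)(624)) = 56.775/51.205 = 1.109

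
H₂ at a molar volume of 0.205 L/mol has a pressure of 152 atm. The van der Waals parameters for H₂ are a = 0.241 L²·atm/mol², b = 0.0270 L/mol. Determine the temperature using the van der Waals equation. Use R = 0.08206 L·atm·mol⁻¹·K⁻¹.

T ≈ 342.1 K

T = (P + a/V_m²)(V_m − b)/R
P + a/V_m² = 152 + 0.241/(0.205)² = 157.73 atm
V_m − b = 0.205 − 0.0270 = 0.17800 L/mol
T = (157.73)(0.17800)/0.08206 = 342.1 K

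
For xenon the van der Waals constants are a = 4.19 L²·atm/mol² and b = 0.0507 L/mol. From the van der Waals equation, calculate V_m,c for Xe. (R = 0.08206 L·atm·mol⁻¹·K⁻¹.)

For a van der Waals gas, V_m,c = 3b.
V_m,c = 3×0.0507 = 0.1521 L/mol

V_m,c ≈ 0.1521 L/mol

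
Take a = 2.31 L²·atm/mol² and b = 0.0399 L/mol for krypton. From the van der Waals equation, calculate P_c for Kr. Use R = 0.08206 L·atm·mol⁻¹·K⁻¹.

P_c ≈ 53.74 atm

For a van der Waals gas, P_c = a/(27b²).
P_c = 2.31/(27×(0.0399)²) = 2.31/0.042984 = 53.74 atm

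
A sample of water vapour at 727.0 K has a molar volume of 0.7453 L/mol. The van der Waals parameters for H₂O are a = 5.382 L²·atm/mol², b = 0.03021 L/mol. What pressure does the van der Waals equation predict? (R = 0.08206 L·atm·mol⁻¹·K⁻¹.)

P = RT/(V_m − b) − a/V_m²
RT/(V_m − b) = (0.08206)(727.0)/(0.7453 − 0.03021) = 59.658/0.71509 = 83.427 atm
a/V_m² = 5.382/(0.7453)² = 9.6891 atm
P = 83.427 − 9.6891 = 73.74 atm

P ≈ 73.74 atm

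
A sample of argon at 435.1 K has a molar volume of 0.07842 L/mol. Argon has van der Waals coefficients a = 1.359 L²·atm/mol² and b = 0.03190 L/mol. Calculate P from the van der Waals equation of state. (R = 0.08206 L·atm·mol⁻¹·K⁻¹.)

P = RT/(V_m − b) − a/V_m²
RT/(V_m − b) = (0.08206)(435.1)/(0.07842 − 0.03190) = 35.704/0.046520 = 767.50 atm
a/V_m² = 1.359/(0.07842)² = 220.99 atm
P = 767.50 − 220.99 = 546.5 atm

P ≈ 546.5 atm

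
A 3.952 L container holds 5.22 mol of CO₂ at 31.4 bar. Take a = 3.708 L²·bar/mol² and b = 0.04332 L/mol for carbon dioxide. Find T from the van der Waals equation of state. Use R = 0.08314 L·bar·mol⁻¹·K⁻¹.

T = (P + a n²/V²)(V − nb)/(nR)
P + a n²/V² = 31.4 + (3.708)(5.22)²/(3.952)² = 37.869 bar
V − nb = 3.952 − (5.22)(0.04332) = 3.7259 L
T = (37.869)(3.7259)/((5.22)(0.08314)) = 325.1 K

T ≈ 325.1 K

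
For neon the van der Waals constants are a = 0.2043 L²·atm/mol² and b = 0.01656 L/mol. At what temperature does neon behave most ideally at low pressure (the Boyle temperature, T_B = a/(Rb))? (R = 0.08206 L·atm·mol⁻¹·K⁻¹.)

T_B ≈ 150.3 K

For a van der Waals gas the second virial coefficient B₂ = b − a/(RT) vanishes at T_B = a/(Rb).
T_B = 0.2043/(0.08206×0.01656) = 0.2043/0.0013589 = 150.3 K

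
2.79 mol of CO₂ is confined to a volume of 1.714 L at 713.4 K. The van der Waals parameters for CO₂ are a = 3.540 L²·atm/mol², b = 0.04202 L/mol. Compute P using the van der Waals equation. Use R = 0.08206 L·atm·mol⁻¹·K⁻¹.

P ≈ 92.91 atm

P = nRT/(V − nb) − a n²/V²
nRT/(V − nb) = (2.79)(0.08206)(713.4)/(1.714 − 2.79×0.04202) = 163.33/1.5968 = 102.29 atm
a n²/V² = (3.540)(2.79)²/(1.714)² = 9.3797 atm
P = 102.29 − 9.3797 = 92.91 atm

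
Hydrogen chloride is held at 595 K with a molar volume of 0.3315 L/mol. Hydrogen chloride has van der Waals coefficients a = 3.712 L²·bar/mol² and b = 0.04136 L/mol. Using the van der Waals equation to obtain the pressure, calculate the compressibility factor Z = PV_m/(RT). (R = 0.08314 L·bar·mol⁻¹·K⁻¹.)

Z ≈ 0.9162

P = RT/(V_m − b) − a/V_m² = (0.08314)(595)/(0.3315 − 0.04136) − 3.712/(0.3315)²
  = 49.468/0.29014 − 33.779 = 170.50 − 33.779 = 136.72 bar
Z = PV_m/(RT) = (136.72)(0.3315)/((0.08314)(595)) = 45.323/49.468 = 0.9162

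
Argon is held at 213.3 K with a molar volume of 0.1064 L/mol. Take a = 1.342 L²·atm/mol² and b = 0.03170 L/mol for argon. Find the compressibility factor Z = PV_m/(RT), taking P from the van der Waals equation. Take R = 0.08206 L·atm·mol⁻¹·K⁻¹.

Z ≈ 0.7038

P = RT/(V_m − b) − a/V_m² = (0.08206)(213.3)/(0.1064 − 0.03170) − 1.342/(0.1064)²
  = 17.503/0.074700 − 118.54 = 234.31 − 118.54 = 115.77 atm
Z = PV_m/(RT) = (115.77)(0.1064)/((0.08206)(213.3)) = 12.318/17.503 = 0.7038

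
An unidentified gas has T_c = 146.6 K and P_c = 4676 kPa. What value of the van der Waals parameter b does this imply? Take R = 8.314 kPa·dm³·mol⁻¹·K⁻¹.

b ≈ 0.03258 dm³/mol

From T_c = 8a/(27Rb) and P_c = a/(27b²): b = R T_c/(8 P_c).
b = (8.314)(146.6)/(8×4676) = 1218.8/37408 = 0.03258 dm³/mol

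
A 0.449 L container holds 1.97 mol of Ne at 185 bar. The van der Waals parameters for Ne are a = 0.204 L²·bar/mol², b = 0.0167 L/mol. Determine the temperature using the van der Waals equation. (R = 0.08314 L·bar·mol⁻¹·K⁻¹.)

T ≈ 480.0 K

T = (P + a n²/V²)(V − nb)/(nR)
P + a n²/V² = 185 + (0.204)(1.97)²/(0.449)² = 188.93 bar
V − nb = 0.449 − (1.97)(0.0167) = 0.41610 L
T = (188.93)(0.41610)/((1.97)(0.08314)) = 480.0 K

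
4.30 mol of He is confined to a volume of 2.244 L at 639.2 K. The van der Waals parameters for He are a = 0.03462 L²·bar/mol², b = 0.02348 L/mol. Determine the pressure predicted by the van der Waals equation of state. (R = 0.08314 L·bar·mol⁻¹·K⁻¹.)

P = nRT/(V − nb) − a n²/V²
nRT/(V − nb) = (4.30)(0.08314)(639.2)/(2.244 − 4.30×0.02348) = 228.52/2.1430 = 106.64 bar
a n²/V² = (0.03462)(4.30)²/(2.244)² = 0.12712 bar
P = 106.64 − 0.12712 = 106.5 bar

P ≈ 106.5 bar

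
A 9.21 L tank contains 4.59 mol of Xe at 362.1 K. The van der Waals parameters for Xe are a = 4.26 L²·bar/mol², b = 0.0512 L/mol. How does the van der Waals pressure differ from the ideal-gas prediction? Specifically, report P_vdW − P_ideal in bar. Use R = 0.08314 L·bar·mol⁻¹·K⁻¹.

Ideal: P_ideal = nRT/V = (4.59)(0.08314)(362.1)/9.21 = 15.0035 bar
vdW: P = nRT/(V − nb) − a n²/V² = 138.182/8.97499 − 89.7501/84.8241 = 15.3963 − 1.05807 = 14.3382 bar
ΔP = 14.3382 − 15.0035 = -0.665 bar

ΔP ≈ -0.665 bar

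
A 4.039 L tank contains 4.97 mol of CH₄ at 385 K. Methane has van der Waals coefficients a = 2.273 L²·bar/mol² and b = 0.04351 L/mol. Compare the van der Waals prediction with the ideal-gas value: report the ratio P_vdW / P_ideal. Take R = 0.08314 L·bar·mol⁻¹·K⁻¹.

Ideal: P_ideal = nRT/V = (4.97)(0.08314)(385)/4.039 = 39.3870 bar
vdW: P = nRT/(V − nb) − a n²/V² = 159.084/3.82276 − 56.1451/16.3135 = 41.6150 − 3.44163 = 38.1734 bar
Ratio = 38.1734/39.3870 = 0.9692

P_vdW / P_ideal ≈ 0.9692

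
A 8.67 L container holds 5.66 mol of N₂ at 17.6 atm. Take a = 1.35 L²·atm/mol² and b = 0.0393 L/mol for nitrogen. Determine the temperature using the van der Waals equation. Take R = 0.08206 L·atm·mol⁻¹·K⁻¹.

T ≈ 330.6 K

T = (P + a n²/V²)(V − nb)/(nR)
P + a n²/V² = 17.6 + (1.35)(5.66)²/(8.67)² = 18.175 atm
V − nb = 8.67 − (5.66)(0.0393) = 8.4476 L
T = (18.175)(8.4476)/((5.66)(0.08206)) = 330.6 K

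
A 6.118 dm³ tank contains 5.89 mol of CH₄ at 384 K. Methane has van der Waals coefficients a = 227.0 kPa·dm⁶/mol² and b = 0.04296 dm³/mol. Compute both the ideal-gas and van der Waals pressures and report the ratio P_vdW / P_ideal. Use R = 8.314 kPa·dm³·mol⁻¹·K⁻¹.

Ideal: P_ideal = nRT/V = (5.89)(8.314)(384)/6.118 = 3073.60 kPa
vdW: P = nRT/(V − nb) − a n²/V² = 18804.3/5.86497 − 7875.11/37.4299 = 3206.21 − 210.396 = 2995.81 kPa
Ratio = 2995.81/3073.60 = 0.9747

P_vdW / P_ideal ≈ 0.9747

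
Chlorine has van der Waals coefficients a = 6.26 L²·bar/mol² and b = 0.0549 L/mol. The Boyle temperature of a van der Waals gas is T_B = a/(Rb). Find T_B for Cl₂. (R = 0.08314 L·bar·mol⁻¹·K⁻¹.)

T_B ≈ 1371 K

For a van der Waals gas the second virial coefficient B₂ = b − a/(RT) vanishes at T_B = a/(Rb).
T_B = 6.26/(0.08314×0.0549) = 6.26/0.0045644 = 1371 K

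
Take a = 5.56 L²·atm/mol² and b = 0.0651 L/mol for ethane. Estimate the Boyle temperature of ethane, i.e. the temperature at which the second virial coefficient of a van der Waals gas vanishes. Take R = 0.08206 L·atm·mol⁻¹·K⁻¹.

T_B ≈ 1041 K

For a van der Waals gas the second virial coefficient B₂ = b − a/(RT) vanishes at T_B = a/(Rb).
T_B = 5.56/(0.08206×0.0651) = 5.56/0.0053421 = 1041 K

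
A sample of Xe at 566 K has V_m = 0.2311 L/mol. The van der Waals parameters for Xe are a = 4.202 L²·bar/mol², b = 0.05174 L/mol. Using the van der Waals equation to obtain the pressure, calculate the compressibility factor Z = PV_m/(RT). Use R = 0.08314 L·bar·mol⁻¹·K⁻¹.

Z ≈ 0.9021

P = RT/(V_m − b) − a/V_m² = (0.08314)(566)/(0.2311 − 0.05174) − 4.202/(0.2311)²
  = 47.057/0.17936 − 78.679 = 262.36 − 78.679 = 183.68 bar
Z = PV_m/(RT) = (183.68)(0.2311)/((0.08314)(566)) = 42.448/47.057 = 0.9021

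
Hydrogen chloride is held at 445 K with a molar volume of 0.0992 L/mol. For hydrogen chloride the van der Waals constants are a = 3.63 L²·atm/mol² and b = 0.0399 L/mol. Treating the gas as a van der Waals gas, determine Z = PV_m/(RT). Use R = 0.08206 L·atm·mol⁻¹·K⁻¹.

Z ≈ 0.6708

P = RT/(V_m − b) − a/V_m² = (0.08206)(445)/(0.0992 − 0.0399) − 3.63/(0.0992)²
  = 36.517/0.059300 − 368.88 = 615.80 − 368.88 = 246.92 atm
Z = PV_m/(RT) = (246.92)(0.0992)/((0.08206)(445)) = 24.494/36.517 = 0.6708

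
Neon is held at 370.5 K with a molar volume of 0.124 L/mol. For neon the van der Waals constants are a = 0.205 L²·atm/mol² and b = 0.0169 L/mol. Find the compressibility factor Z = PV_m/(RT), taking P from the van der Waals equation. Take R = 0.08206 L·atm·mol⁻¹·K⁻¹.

P = RT/(V_m − b) − a/V_m² = (0.08206)(370.5)/(0.124 − 0.0169) − 0.205/(0.124)²
  = 30.403/0.10710 − 13.332 = 283.87 − 13.332 = 270.54 atm
Z = PV_m/(RT) = (270.54)(0.124)/((0.08206)(370.5)) = 33.547/30.403 = 1.103

Z ≈ 1.103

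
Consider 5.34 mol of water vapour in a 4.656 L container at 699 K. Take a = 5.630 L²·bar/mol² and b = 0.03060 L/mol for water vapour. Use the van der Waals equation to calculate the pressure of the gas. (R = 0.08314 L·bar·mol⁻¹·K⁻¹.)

P = nRT/(V − nb) − a n²/V²
nRT/(V − nb) = (5.34)(0.08314)(699)/(4.656 − 5.34×0.03060) = 310.33/4.4926 = 69.076 bar
a n²/V² = (5.630)(5.34)²/(4.656)² = 7.4057 bar
P = 69.076 − 7.4057 = 61.67 bar

P ≈ 61.67 bar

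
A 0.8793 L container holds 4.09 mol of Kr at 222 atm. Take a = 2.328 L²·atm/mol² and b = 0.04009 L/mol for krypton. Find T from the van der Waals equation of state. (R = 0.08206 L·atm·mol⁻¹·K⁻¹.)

T = (P + a n²/V²)(V − nb)/(nR)
P + a n²/V² = 222 + (2.328)(4.09)²/(0.8793)² = 272.37 atm
V − nb = 0.8793 − (4.09)(0.04009) = 0.71533 L
T = (272.37)(0.71533)/((4.09)(0.08206)) = 580.5 K

T ≈ 580.5 K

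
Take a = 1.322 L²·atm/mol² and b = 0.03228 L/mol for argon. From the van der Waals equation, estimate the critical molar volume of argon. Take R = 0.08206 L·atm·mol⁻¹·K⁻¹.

For a van der Waals gas, V_m,c = 3b.
V_m,c = 3×0.03228 = 0.09684 L/mol

V_m,c ≈ 0.09684 L/mol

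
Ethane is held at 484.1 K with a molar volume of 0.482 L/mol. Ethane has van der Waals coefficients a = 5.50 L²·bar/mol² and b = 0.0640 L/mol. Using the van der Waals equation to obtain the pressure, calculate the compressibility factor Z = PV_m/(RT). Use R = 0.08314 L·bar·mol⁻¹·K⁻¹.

P = RT/(V_m − b) − a/V_m² = (0.08314)(484.1)/(0.482 − 0.0640) − 5.50/(0.482)²
  = 40.248/0.41800 − 23.674 = 96.287 − 23.674 = 72.613 bar
Z = PV_m/(RT) = (72.613)(0.482)/((0.08314)(484.1)) = 34.999/40.248 = 0.8696

Z ≈ 0.8696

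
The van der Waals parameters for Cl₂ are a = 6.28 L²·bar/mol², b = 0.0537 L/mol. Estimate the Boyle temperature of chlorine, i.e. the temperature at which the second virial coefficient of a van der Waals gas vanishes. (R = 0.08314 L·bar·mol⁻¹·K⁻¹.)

T_B ≈ 1407 K

For a van der Waals gas the second virial coefficient B₂ = b − a/(RT) vanishes at T_B = a/(Rb).
T_B = 6.28/(0.08314×0.0537) = 6.28/0.0044646 = 1407 K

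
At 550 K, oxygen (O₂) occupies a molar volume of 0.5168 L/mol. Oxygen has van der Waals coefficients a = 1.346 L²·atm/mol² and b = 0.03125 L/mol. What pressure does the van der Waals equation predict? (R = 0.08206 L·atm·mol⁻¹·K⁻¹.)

P ≈ 87.91 atm

P = RT/(V_m − b) − a/V_m²
RT/(V_m − b) = (0.08206)(550)/(0.5168 − 0.03125) = 45.133/0.48555 = 92.952 atm
a/V_m² = 1.346/(0.5168)² = 5.0396 atm
P = 92.952 − 5.0396 = 87.91 atm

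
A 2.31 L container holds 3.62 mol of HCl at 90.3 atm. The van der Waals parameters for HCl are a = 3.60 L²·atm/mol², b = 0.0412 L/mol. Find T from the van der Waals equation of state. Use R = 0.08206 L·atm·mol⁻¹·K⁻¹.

T ≈ 721.2 K

T = (P + a n²/V²)(V − nb)/(nR)
P + a n²/V² = 90.3 + (3.60)(3.62)²/(2.31)² = 99.141 atm
V − nb = 2.31 − (3.62)(0.0412) = 2.1609 L
T = (99.141)(2.1609)/((3.62)(0.08206)) = 721.2 K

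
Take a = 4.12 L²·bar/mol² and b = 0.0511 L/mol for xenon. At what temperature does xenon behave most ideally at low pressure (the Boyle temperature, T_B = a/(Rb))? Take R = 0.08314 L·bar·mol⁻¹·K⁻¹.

T_B ≈ 969.8 K

For a van der Waals gas the second virial coefficient B₂ = b − a/(RT) vanishes at T_B = a/(Rb).
T_B = 4.12/(0.08314×0.0511) = 4.12/0.0042485 = 969.8 K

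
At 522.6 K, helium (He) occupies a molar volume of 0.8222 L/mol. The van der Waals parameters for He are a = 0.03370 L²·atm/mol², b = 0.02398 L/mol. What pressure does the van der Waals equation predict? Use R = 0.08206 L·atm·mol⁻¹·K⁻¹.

P ≈ 53.68 atm

P = RT/(V_m − b) − a/V_m²
RT/(V_m − b) = (0.08206)(522.6)/(0.8222 − 0.02398) = 42.885/0.79822 = 53.726 atm
a/V_m² = 0.03370/(0.8222)² = 0.049851 atm
P = 53.726 − 0.049851 = 53.68 atm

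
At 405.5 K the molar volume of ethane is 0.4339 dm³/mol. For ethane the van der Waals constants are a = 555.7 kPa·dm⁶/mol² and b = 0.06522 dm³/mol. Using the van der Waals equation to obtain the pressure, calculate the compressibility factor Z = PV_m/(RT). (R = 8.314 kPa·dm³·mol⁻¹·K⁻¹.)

Z ≈ 0.7970

P = RT/(V_m − b) − a/V_m² = (8.314)(405.5)/(0.4339 − 0.06522) − 555.7/(0.4339)²
  = 3371.3/0.36868 − 2951.6 = 9144.2 − 2951.6 = 6192.6 kPa
Z = PV_m/(RT) = (6192.6)(0.4339)/((8.314)(405.5)) = 2687.0/3371.3 = 0.7970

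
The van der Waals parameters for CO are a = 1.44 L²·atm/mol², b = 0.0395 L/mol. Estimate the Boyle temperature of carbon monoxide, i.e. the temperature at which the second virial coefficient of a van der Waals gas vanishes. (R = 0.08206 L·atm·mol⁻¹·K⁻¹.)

T_B ≈ 444.3 K

For a van der Waals gas the second virial coefficient B₂ = b − a/(RT) vanishes at T_B = a/(Rb).
T_B = 1.44/(0.08206×0.0395) = 1.44/0.0032414 = 444.3 K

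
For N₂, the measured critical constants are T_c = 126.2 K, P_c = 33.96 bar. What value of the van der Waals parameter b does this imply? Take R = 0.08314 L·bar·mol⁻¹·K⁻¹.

b ≈ 0.03862 L/mol

From T_c = 8a/(27Rb) and P_c = a/(27b²): b = R T_c/(8 P_c).
b = (0.08314)(126.2)/(8×33.96) = 10.492/271.68 = 0.03862 L/mol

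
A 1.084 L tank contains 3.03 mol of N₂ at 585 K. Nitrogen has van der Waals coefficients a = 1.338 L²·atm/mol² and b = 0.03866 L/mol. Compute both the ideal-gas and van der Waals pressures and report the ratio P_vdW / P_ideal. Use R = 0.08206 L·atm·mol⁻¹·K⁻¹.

Ideal: P_ideal = nRT/V = (3.03)(0.08206)(585)/1.084 = 134.184 atm
vdW: P = nRT/(V − nb) − a n²/V² = 145.455/0.966860 − 12.2840/1.17506 = 150.441 − 10.4539 = 139.987 atm
Ratio = 139.987/134.184 = 1.043

P_vdW / P_ideal ≈ 1.043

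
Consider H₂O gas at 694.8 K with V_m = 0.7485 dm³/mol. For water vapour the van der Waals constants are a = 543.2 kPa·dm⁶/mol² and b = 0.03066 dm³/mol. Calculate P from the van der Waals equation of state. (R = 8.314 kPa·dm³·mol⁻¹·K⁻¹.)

P = RT/(V_m − b) − a/V_m²
RT/(V_m − b) = (8.314)(694.8)/(0.7485 − 0.03066) = 5776.6/0.71784 = 8047.2 kPa
a/V_m² = 543.2/(0.7485)² = 969.56 kPa
P = 8047.2 − 969.56 = 7078 kPa

P ≈ 7078 kPa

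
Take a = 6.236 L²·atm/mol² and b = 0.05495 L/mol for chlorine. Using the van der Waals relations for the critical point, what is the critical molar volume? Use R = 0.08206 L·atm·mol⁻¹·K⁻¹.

V_m,c ≈ 0.1649 L/mol

For a van der Waals gas, V_m,c = 3b.
V_m,c = 3×0.05495 = 0.1649 L/mol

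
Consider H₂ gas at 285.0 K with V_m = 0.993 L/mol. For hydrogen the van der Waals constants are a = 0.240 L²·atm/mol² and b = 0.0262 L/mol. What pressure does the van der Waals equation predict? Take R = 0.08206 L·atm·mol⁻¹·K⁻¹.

P = RT/(V_m − b) − a/V_m²
RT/(V_m − b) = (0.08206)(285.0)/(0.993 − 0.0262) = 23.387/0.96680 = 24.190 atm
a/V_m² = 0.240/(0.993)² = 0.24340 atm
P = 24.190 − 0.24340 = 23.95 atm

P ≈ 23.95 atm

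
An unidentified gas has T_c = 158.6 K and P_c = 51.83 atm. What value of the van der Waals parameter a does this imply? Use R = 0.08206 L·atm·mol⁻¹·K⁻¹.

a ≈ 1.379 L²·atm/mol²

From T_c = 8a/(27Rb) and P_c = a/(27b²): a = 27 R² T_c²/(64 P_c).
a = 27×(0.08206)²×(158.6)²/(64×51.83) = 4573.3/3317.1 = 1.379 L²·atm/mol²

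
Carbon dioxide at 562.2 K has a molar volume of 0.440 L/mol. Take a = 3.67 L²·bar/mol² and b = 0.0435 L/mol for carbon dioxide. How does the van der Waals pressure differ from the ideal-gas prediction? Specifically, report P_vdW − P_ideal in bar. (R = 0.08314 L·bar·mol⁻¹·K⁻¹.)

ΔP ≈ -7.30 bar

Ideal: P_ideal = RT/V_m = (0.08314)(562.2)/0.440 = 106.230 bar
vdW: P = RT/(V_m − b) − a/V_m² = 46.7413/0.396500 − 3.67/0.193600 = 117.885 − 18.9566 = 98.928 bar
ΔP = 98.928 − 106.230 = -7.30 bar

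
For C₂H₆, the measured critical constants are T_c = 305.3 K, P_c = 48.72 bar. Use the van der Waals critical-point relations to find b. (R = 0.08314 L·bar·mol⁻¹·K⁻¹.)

b ≈ 0.06512 L/mol

From T_c = 8a/(27Rb) and P_c = a/(27b²): b = R T_c/(8 P_c).
b = (0.08314)(305.3)/(8×48.72) = 25.383/389.76 = 0.06512 L/mol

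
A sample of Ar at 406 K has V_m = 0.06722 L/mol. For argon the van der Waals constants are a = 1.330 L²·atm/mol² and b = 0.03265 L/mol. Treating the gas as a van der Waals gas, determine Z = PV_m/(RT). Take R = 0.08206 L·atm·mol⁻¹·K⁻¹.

Z ≈ 1.351

P = RT/(V_m − b) − a/V_m² = (0.08206)(406)/(0.06722 − 0.03265) − 1.330/(0.06722)²
  = 33.316/0.034570 − 294.34 = 963.73 − 294.34 = 669.39 atm
Z = PV_m/(RT) = (669.39)(0.06722)/((0.08206)(406)) = 44.996/33.316 = 1.351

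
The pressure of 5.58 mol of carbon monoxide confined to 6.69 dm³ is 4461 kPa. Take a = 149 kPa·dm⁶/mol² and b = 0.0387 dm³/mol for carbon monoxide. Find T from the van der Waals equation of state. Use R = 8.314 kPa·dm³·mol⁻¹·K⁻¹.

T = (P + a n²/V²)(V − nb)/(nR)
P + a n²/V² = 4461 + (149)(5.58)²/(6.69)² = 4564.7 kPa
V − nb = 6.69 − (5.58)(0.0387) = 6.4741 dm³
T = (4564.7)(6.4741)/((5.58)(8.314)) = 637.0 K

T ≈ 637.0 K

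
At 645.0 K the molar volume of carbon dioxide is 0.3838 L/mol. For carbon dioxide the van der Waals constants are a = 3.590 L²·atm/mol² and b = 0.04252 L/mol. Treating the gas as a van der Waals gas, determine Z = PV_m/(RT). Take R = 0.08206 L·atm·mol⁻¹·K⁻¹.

P = RT/(V_m − b) − a/V_m² = (0.08206)(645.0)/(0.3838 − 0.04252) − 3.590/(0.3838)²
  = 52.929/0.34128 − 24.372 = 155.09 − 24.372 = 130.72 atm
Z = PV_m/(RT) = (130.72)(0.3838)/((0.08206)(645.0)) = 50.170/52.929 = 0.9479

Z ≈ 0.9479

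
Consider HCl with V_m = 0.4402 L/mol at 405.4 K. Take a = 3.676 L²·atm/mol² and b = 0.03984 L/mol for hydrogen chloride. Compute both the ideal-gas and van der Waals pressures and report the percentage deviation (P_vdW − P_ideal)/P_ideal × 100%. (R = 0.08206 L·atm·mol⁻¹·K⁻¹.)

-15.15 %

Ideal: P_ideal = RT/V_m = (0.08206)(405.4)/0.4402 = 75.5727 atm
vdW: P = RT/(V_m − b) − a/V_m² = 33.2671/0.400360 − 3.676/0.193776 = 83.0930 − 18.9704 = 64.1226 atm
% deviation = (64.1226 − 75.5727)/75.5727 × 100% = -15.15%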